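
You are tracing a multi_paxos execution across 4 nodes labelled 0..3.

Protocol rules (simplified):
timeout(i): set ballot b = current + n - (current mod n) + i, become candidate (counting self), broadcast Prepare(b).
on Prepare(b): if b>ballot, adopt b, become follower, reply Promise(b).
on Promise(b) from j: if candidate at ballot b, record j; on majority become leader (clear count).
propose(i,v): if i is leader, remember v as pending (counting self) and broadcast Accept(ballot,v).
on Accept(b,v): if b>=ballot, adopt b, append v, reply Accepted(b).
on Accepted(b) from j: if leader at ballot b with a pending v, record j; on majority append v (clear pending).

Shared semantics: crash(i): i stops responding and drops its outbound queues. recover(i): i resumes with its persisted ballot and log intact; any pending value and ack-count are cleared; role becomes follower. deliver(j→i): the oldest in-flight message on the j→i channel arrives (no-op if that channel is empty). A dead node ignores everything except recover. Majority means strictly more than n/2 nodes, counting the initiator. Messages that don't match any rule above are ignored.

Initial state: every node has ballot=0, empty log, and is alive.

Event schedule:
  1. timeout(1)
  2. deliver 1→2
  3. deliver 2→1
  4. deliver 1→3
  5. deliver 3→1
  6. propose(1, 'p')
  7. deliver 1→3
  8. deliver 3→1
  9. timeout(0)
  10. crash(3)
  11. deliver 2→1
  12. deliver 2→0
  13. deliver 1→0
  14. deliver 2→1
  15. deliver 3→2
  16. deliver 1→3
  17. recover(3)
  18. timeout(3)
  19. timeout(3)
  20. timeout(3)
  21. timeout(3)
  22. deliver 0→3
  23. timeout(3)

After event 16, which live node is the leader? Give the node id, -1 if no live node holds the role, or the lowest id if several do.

1

[1] timeout(1) → N1(cand b5 [-])
[2] deliver 1→2 → N2(foll b5 [-])
[3] deliver 2→1 → ∅
[4] deliver 1→3 → N3(foll b5 [-])
[5] deliver 3→1 → N1(lead b5 [-])
[6] propose(1,'p') → ∅
[7] deliver 1→3 → N3(foll b5 [p])
[8] deliver 3→1 → ∅
[9] timeout(0) → N0(cand b4 [-])
[10] crash(3) → N3(✗foll b5 [p])
[11] deliver 2→1 → ∅
[12] deliver 2→0 → ∅
[13] deliver 1→0 → N0(foll b5 [-])
[14] deliver 2→1 → ∅
[15] deliver 3→2 → ∅
[16] deliver 1→3 → ∅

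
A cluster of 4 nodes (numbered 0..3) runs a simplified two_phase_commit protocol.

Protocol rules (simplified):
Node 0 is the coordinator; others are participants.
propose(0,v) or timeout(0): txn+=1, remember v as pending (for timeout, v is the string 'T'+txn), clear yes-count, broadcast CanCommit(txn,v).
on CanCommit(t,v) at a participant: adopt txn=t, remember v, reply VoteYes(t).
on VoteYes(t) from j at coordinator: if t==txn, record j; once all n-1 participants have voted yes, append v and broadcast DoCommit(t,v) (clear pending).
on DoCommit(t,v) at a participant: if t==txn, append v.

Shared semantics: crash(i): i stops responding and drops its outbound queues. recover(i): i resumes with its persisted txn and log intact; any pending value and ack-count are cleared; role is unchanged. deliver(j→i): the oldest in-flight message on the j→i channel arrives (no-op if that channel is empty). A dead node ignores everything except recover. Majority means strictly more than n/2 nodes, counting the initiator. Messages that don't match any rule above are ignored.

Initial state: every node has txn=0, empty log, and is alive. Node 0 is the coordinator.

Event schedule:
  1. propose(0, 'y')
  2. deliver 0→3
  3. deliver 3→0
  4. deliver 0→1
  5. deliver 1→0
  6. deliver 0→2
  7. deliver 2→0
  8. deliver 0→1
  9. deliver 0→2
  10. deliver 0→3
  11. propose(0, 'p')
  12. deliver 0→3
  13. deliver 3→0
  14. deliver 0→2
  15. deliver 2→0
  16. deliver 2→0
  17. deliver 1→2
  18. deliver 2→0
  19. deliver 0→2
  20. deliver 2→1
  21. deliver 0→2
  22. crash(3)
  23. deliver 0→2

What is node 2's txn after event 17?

2

e1 propose(0,'y'): 0[coor,t=1,-]
e2 deliver 0→3: 3[part,t=1,-]
e3 deliver 3→0: ·
e4 deliver 0→1: 1[part,t=1,-]
e5 deliver 1→0: ·
e6 deliver 0→2: 2[part,t=1,-]
e7 deliver 2→0: 0[coor,t=1,y]
e8 deliver 0→1: 1[part,t=1,y]
e9 deliver 0→2: 2[part,t=1,y]
e10 deliver 0→3: 3[part,t=1,y]
e11 propose(0,'p'): 0[coor,t=2,y]
e12 deliver 0→3: 3[part,t=2,y]
e13 deliver 3→0: ·
e14 deliver 0→2: 2[part,t=2,y]
e15 deliver 2→0: ·
e16 deliver 2→0: ·
e17 deliver 1→2: ·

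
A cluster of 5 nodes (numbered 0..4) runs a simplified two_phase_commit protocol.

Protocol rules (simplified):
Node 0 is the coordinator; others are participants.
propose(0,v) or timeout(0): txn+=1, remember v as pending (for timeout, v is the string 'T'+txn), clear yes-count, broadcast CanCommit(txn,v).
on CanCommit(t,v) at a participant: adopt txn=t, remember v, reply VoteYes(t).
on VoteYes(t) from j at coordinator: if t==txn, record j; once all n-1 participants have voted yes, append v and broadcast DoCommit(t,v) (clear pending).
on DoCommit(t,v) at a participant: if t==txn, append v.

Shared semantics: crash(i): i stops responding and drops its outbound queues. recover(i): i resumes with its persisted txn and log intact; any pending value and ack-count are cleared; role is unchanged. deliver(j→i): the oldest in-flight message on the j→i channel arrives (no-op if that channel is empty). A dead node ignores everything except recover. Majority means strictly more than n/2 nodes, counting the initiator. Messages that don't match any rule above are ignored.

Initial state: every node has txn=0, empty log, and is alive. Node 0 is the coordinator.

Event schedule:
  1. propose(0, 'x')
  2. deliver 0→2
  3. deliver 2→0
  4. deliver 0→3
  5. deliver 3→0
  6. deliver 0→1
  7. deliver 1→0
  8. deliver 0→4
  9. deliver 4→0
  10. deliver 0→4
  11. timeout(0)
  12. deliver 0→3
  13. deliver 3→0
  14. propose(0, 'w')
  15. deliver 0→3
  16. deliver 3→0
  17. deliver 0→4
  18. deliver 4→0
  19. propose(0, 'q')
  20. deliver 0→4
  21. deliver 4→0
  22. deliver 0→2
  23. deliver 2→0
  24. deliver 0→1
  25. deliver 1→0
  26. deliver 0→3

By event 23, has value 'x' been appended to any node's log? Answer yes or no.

1. propose(0,'x'):  <0:coor t1 ->
2. deliver 0→2:  <2:part t1 ->
3. deliver 2→0:  nop
4. deliver 0→3:  <3:part t1 ->
5. deliver 3→0:  nop
6. deliver 0→1:  <1:part t1 ->
7. deliver 1→0:  nop
8. deliver 0→4:  <4:part t1 ->
9. deliver 4→0:  <0:coor t1 x>
10. deliver 0→4:  <4:part t1 x>
11. timeout(0):  <0:coor t2 x>
12. deliver 0→3:  <3:part t1 x>
13. deliver 3→0:  nop
14. propose(0,'w'):  <0:coor t3 x>
15. deliver 0→3:  <3:part t2 x>
16. deliver 3→0:  nop
17. deliver 0→4:  <4:part t2 x>
18. deliver 4→0:  nop
19. propose(0,'q'):  <0:coor t4 x>
20. deliver 0→4:  <4:part t3 x>
21. deliver 4→0:  nop
22. deliver 0→2:  <2:part t1 x>
23. deliver 2→0:  nop

yes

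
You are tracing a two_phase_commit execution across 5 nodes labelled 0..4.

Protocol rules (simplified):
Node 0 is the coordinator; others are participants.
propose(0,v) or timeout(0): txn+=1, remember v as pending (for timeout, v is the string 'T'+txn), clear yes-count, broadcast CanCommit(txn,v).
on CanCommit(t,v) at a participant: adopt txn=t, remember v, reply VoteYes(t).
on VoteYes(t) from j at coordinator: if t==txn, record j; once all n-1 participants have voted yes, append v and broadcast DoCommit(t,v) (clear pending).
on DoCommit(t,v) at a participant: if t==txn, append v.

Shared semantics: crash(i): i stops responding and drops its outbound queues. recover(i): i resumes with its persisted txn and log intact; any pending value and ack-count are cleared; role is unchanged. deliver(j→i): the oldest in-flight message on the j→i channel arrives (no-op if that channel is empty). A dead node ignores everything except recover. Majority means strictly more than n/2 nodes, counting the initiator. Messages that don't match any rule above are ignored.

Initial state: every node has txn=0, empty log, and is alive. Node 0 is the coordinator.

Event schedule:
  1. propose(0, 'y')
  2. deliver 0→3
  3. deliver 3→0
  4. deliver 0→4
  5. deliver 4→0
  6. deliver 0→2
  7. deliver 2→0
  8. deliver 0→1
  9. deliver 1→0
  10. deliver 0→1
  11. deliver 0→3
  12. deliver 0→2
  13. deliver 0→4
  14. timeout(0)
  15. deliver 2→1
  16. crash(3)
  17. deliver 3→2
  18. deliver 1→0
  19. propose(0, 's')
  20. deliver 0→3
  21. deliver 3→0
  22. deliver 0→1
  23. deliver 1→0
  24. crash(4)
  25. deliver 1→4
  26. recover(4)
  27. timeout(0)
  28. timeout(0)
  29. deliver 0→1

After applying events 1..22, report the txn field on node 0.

e1 propose(0,'y'): 0[coor,t=1,-]
e2 deliver 0→3: 3[part,t=1,-]
e3 deliver 3→0: ·
e4 deliver 0→4: 4[part,t=1,-]
e5 deliver 4→0: ·
e6 deliver 0→2: 2[part,t=1,-]
e7 deliver 2→0: ·
e8 deliver 0→1: 1[part,t=1,-]
e9 deliver 1→0: 0[coor,t=1,y]
e10 deliver 0→1: 1[part,t=1,y]
e11 deliver 0→3: 3[part,t=1,y]
e12 deliver 0→2: 2[part,t=1,y]
e13 deliver 0→4: 4[part,t=1,y]
e14 timeout(0): 0[coor,t=2,y]
e15 deliver 2→1: ·
e16 crash(3): 3[✗part,t=1,y]
e17 deliver 3→2: ·
e18 deliver 1→0: ·
e19 propose(0,'s'): 0[coor,t=3,y]
e20 deliver 0→3: ·
e21 deliver 3→0: ·
e22 deliver 0→1: 1[part,t=2,y]

3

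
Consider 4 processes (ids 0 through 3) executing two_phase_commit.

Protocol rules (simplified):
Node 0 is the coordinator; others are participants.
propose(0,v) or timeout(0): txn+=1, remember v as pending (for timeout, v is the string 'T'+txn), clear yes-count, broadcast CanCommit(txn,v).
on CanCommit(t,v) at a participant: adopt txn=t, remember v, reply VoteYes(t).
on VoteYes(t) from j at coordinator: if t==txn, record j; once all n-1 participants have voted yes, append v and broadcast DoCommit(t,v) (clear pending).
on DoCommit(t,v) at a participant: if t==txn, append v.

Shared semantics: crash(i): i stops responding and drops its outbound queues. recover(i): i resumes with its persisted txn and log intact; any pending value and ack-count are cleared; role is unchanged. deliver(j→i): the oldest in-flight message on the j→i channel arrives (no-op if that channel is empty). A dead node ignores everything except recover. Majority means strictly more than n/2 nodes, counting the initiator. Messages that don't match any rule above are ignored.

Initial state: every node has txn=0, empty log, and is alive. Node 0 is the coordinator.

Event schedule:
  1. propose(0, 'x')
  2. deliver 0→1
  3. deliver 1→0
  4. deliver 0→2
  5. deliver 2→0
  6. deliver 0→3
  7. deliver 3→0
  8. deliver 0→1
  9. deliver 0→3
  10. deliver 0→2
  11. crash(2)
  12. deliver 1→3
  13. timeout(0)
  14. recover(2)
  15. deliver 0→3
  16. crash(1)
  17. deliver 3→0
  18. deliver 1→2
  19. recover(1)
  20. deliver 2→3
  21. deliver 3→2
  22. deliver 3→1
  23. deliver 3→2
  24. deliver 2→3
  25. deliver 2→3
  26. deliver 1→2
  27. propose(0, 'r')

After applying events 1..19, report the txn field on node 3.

[1] propose(0,'x') → N0(coor t1 [-])
[2] deliver 0→1 → N1(part t1 [-])
[3] deliver 1→0 → ∅
[4] deliver 0→2 → N2(part t1 [-])
[5] deliver 2→0 → ∅
[6] deliver 0→3 → N3(part t1 [-])
[7] deliver 3→0 → N0(coor t1 [x])
[8] deliver 0→1 → N1(part t1 [x])
[9] deliver 0→3 → N3(part t1 [x])
[10] deliver 0→2 → N2(part t1 [x])
[11] crash(2) → N2(✗part t1 [x])
[12] deliver 1→3 → ∅
[13] timeout(0) → N0(coor t2 [x])
[14] recover(2) → N2(part t1 [x])
[15] deliver 0→3 → N3(part t2 [x])
[16] crash(1) → N1(✗part t1 [x])
[17] deliver 3→0 → ∅
[18] deliver 1→2 → ∅
[19] recover(1) → N1(part t1 [x])

2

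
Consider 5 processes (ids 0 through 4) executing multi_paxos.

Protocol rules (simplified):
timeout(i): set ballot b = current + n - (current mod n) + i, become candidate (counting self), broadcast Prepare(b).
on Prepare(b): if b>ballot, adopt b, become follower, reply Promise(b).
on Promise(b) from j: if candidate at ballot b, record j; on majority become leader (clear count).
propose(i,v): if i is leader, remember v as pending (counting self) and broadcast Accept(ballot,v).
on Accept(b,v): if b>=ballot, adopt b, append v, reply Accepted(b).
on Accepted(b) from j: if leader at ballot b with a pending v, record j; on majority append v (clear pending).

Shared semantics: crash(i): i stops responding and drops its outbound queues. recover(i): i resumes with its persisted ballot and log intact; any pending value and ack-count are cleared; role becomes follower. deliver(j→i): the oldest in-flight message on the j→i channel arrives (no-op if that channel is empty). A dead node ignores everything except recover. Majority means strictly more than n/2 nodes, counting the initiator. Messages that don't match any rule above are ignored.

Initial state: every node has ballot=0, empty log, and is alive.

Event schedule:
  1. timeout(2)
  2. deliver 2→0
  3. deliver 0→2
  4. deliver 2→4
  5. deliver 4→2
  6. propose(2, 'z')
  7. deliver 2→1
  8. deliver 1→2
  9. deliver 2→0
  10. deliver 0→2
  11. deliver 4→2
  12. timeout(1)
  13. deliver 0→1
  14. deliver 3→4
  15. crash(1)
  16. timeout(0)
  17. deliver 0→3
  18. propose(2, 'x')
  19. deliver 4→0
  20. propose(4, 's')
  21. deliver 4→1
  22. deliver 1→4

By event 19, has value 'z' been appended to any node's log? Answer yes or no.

[1] timeout(2) → N2(cand b7 [-])
[2] deliver 2→0 → N0(foll b7 [-])
[3] deliver 0→2 → ∅
[4] deliver 2→4 → N4(foll b7 [-])
[5] deliver 4→2 → N2(lead b7 [-])
[6] propose(2,'z') → ∅
[7] deliver 2→1 → N1(foll b7 [-])
[8] deliver 1→2 → ∅
[9] deliver 2→0 → N0(foll b7 [z])
[10] deliver 0→2 → ∅
[11] deliver 4→2 → ∅
[12] timeout(1) → N1(cand b11 [-])
[13] deliver 0→1 → ∅
[14] deliver 3→4 → ∅
[15] crash(1) → N1(✗cand b11 [-])
[16] timeout(0) → N0(cand b10 [z])
[17] deliver 0→3 → N3(foll b10 [-])
[18] propose(2,'x') → ∅
[19] deliver 4→0 → ∅

yes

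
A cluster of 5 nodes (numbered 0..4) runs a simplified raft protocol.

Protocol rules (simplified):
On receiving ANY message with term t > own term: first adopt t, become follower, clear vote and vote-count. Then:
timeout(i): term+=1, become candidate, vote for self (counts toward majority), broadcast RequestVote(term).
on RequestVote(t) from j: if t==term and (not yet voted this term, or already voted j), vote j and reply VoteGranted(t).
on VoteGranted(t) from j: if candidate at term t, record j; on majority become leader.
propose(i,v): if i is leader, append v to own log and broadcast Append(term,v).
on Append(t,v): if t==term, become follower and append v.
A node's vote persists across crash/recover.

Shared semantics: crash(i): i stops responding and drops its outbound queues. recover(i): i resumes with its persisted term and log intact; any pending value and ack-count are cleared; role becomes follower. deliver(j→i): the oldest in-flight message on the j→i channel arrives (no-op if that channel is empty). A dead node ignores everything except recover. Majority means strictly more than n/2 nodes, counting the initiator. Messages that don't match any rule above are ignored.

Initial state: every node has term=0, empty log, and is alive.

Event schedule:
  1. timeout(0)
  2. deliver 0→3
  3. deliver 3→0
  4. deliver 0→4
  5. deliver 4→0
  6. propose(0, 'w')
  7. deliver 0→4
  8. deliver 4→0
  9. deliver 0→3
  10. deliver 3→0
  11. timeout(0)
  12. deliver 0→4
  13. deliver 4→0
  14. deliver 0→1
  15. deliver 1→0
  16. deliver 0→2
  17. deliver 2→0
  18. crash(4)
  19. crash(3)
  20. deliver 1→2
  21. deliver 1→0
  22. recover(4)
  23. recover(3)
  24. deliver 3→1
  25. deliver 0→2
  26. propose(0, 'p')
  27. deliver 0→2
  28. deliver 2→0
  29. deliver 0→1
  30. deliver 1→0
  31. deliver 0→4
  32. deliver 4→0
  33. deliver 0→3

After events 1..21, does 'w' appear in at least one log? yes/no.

after 1 — timeout(0): n0:cand/t1/[-]
after 2 — deliver 0→3: n3:foll/t1/[-]
after 3 — deliver 3→0: ·
after 4 — deliver 0→4: n4:foll/t1/[-]
after 5 — deliver 4→0: n0:lead/t1/[-]
after 6 — propose(0,'w'): n0:lead/t1/[w]
after 7 — deliver 0→4: n4:foll/t1/[w]
after 8 — deliver 4→0: ·
after 9 — deliver 0→3: n3:foll/t1/[w]
after 10 — deliver 3→0: ·
after 11 — timeout(0): n0:cand/t2/[w]
after 12 — deliver 0→4: n4:foll/t2/[w]
after 13 — deliver 4→0: ·
after 14 — deliver 0→1: n1:foll/t1/[-]
after 15 — deliver 1→0: ·
after 16 — deliver 0→2: n2:foll/t1/[-]
after 17 — deliver 2→0: ·
after 18 — crash(4): n4:✗foll/t2/[w]
after 19 — crash(3): n3:✗foll/t1/[w]
after 20 — deliver 1→2: ·
after 21 — deliver 1→0: ·

yes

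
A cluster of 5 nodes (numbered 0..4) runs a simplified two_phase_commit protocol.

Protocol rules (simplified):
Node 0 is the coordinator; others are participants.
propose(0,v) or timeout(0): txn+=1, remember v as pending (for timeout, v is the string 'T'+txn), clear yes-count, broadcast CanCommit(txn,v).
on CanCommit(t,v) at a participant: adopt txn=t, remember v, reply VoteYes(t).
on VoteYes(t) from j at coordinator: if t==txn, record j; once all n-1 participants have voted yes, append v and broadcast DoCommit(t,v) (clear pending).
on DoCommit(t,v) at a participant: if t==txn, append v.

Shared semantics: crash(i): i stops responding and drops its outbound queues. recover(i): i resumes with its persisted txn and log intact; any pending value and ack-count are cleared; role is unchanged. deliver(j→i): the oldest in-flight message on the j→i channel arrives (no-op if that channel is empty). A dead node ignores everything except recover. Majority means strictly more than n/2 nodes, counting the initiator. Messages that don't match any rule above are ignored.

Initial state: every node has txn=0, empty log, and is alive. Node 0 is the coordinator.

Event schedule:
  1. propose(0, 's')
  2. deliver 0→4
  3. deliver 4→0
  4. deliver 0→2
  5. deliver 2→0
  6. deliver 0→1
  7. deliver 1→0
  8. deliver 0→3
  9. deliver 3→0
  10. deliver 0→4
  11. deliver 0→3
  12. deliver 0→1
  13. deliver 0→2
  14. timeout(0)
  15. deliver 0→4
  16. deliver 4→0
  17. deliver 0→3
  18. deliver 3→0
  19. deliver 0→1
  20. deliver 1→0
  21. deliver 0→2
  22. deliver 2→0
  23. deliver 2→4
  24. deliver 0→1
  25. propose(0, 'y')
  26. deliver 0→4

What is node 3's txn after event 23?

2

e1 propose(0,'s'): 0[coor,t=1,-]
e2 deliver 0→4: 4[part,t=1,-]
e3 deliver 4→0: ·
e4 deliver 0→2: 2[part,t=1,-]
e5 deliver 2→0: ·
e6 deliver 0→1: 1[part,t=1,-]
e7 deliver 1→0: ·
e8 deliver 0→3: 3[part,t=1,-]
e9 deliver 3→0: 0[coor,t=1,s]
e10 deliver 0→4: 4[part,t=1,s]
e11 deliver 0→3: 3[part,t=1,s]
e12 deliver 0→1: 1[part,t=1,s]
e13 deliver 0→2: 2[part,t=1,s]
e14 timeout(0): 0[coor,t=2,s]
e15 deliver 0→4: 4[part,t=2,s]
e16 deliver 4→0: ·
e17 deliver 0→3: 3[part,t=2,s]
e18 deliver 3→0: ·
e19 deliver 0→1: 1[part,t=2,s]
e20 deliver 1→0: ·
e21 deliver 0→2: 2[part,t=2,s]
e22 deliver 2→0: 0[coor,t=2,s,T2]
e23 deliver 2→4: ·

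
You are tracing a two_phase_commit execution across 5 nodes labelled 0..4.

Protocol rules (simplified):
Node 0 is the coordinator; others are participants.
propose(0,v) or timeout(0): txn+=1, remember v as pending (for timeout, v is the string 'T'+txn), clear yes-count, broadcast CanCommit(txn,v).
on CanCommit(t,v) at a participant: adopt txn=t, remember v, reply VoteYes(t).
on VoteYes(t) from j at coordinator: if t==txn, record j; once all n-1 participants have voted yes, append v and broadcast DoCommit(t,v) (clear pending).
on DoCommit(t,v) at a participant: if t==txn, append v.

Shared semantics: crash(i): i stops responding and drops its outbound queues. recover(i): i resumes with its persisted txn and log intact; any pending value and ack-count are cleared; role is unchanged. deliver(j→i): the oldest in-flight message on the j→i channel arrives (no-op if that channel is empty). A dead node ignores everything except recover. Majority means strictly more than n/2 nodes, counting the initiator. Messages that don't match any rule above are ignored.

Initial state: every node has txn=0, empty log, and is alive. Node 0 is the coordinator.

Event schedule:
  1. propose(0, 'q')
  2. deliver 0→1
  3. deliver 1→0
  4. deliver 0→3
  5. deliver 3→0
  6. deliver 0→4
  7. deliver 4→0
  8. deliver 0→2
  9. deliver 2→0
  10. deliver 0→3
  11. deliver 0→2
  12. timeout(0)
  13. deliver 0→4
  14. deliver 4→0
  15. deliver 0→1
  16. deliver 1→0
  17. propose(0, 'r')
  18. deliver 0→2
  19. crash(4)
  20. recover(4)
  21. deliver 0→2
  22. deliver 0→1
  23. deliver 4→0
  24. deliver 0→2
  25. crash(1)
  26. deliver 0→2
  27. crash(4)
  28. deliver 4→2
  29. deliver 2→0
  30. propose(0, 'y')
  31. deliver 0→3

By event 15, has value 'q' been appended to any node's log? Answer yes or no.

[1] propose(0,'q') → N0(coor t1 [-])
[2] deliver 0→1 → N1(part t1 [-])
[3] deliver 1→0 → ∅
[4] deliver 0→3 → N3(part t1 [-])
[5] deliver 3→0 → ∅
[6] deliver 0→4 → N4(part t1 [-])
[7] deliver 4→0 → ∅
[8] deliver 0→2 → N2(part t1 [-])
[9] deliver 2→0 → N0(coor t1 [q])
[10] deliver 0→3 → N3(part t1 [q])
[11] deliver 0→2 → N2(part t1 [q])
[12] timeout(0) → N0(coor t2 [q])
[13] deliver 0→4 → N4(part t1 [q])
[14] deliver 4→0 → ∅
[15] deliver 0→1 → N1(part t1 [q])

yes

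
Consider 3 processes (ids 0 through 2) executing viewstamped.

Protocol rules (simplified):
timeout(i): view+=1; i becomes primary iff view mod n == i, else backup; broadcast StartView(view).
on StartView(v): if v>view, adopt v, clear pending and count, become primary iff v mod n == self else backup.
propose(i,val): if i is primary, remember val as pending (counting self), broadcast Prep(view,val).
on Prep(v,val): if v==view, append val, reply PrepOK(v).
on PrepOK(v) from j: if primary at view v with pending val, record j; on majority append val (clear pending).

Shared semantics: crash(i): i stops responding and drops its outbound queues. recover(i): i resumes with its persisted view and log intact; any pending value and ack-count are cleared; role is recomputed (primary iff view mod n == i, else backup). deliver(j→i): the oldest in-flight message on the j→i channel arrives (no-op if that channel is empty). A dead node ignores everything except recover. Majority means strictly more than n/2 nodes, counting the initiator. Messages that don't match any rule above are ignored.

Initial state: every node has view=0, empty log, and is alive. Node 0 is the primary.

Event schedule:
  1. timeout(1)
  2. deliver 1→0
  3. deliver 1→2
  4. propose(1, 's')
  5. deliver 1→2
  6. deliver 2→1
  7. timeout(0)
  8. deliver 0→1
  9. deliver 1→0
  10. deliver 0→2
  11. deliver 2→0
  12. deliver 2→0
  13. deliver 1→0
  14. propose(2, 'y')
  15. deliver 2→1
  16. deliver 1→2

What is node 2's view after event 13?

after 1 — timeout(1): n1:prim/v1/[-]
after 2 — deliver 1→0: n0:back/v1/[-]
after 3 — deliver 1→2: n2:back/v1/[-]
after 4 — propose(1,'s'): ·
after 5 — deliver 1→2: n2:back/v1/[s]
after 6 — deliver 2→1: n1:prim/v1/[s]
after 7 — timeout(0): n0:back/v2/[-]
after 8 — deliver 0→1: n1:back/v2/[s]
after 9 — deliver 1→0: ·
after 10 — deliver 0→2: n2:prim/v2/[s]
after 11 — deliver 2→0: ·
after 12 — deliver 2→0: ·
after 13 — deliver 1→0: ·

2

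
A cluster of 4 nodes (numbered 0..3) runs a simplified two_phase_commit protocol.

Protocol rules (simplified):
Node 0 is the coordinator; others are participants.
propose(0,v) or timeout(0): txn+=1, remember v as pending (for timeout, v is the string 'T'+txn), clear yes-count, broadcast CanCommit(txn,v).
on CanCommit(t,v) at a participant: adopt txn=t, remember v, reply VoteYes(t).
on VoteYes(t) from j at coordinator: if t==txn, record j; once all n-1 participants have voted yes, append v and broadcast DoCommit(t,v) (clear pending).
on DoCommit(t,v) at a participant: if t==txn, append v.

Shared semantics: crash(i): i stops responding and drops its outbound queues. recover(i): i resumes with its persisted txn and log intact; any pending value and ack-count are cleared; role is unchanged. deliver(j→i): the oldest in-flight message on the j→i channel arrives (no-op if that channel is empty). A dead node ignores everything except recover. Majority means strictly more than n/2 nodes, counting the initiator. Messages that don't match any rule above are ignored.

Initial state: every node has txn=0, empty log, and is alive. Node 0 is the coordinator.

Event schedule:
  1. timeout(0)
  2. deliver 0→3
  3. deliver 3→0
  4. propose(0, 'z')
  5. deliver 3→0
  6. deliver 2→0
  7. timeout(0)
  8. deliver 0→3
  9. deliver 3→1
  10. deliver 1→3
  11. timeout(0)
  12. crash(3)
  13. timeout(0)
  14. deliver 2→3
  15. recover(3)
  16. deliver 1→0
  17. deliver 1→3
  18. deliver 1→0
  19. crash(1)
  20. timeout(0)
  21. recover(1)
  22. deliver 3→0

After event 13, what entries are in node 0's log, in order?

empty

[1] timeout(0) → N0(coor t1 [-])
[2] deliver 0→3 → N3(part t1 [-])
[3] deliver 3→0 → ∅
[4] propose(0,'z') → N0(coor t2 [-])
[5] deliver 3→0 → ∅
[6] deliver 2→0 → ∅
[7] timeout(0) → N0(coor t3 [-])
[8] deliver 0→3 → N3(part t2 [-])
[9] deliver 3→1 → ∅
[10] deliver 1→3 → ∅
[11] timeout(0) → N0(coor t4 [-])
[12] crash(3) → N3(✗part t2 [-])
[13] timeout(0) → N0(coor t5 [-])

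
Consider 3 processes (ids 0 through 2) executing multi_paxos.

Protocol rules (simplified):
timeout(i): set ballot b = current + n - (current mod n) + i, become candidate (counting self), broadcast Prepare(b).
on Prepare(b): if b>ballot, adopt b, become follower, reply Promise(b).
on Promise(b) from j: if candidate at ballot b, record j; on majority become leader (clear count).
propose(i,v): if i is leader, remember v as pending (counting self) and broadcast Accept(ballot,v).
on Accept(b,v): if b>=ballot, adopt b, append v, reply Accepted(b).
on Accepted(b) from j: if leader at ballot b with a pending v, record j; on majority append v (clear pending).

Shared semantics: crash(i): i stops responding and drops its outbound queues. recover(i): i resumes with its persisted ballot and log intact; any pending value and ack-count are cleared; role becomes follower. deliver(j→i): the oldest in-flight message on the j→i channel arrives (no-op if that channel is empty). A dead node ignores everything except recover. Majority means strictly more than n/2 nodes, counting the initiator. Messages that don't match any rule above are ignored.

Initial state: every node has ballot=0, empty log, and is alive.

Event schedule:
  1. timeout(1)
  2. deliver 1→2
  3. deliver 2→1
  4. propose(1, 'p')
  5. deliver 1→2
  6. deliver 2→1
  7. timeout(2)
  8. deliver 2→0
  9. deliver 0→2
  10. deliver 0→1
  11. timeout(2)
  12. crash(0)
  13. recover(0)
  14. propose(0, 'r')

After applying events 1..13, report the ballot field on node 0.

step 1 timeout(1): 1={cand,b=4,log=-}
step 2 deliver 1→2: 2={foll,b=4,log=-}
step 3 deliver 2→1: 1={lead,b=4,log=-}
step 4 propose(1,'p'): —
step 5 deliver 1→2: 2={foll,b=4,log=p}
step 6 deliver 2→1: 1={lead,b=4,log=p}
step 7 timeout(2): 2={cand,b=8,log=p}
step 8 deliver 2→0: 0={foll,b=8,log=-}
step 9 deliver 0→2: 2={lead,b=8,log=p}
step 10 deliver 0→1: —
step 11 timeout(2): 2={cand,b=11,log=p}
step 12 crash(0): 0={✗foll,b=8,log=-}
step 13 recover(0): 0={foll,b=8,log=-}

8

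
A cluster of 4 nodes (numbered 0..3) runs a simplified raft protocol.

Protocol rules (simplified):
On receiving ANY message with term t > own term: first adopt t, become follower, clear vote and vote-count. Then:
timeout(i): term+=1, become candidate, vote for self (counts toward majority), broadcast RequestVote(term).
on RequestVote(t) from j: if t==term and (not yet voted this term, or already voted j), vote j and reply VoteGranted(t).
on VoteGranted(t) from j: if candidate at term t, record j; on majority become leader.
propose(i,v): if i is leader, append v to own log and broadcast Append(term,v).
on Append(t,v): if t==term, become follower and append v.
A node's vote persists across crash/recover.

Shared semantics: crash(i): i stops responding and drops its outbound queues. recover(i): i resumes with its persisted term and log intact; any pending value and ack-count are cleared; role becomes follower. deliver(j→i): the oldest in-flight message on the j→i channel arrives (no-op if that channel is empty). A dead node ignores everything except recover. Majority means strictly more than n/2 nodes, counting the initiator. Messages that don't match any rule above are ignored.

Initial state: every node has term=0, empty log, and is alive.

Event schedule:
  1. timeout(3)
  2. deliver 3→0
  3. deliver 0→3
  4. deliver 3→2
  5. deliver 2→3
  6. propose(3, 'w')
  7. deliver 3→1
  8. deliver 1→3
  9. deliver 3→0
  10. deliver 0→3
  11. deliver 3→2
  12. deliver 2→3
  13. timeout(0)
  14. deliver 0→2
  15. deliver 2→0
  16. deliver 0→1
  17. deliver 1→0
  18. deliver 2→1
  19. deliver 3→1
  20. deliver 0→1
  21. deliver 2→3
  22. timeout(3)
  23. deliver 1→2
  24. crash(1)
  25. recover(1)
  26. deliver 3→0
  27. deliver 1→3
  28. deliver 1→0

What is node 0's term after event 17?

step 1 timeout(3): 3={cand,t=1,log=-}
step 2 deliver 3→0: 0={foll,t=1,log=-}
step 3 deliver 0→3: —
step 4 deliver 3→2: 2={foll,t=1,log=-}
step 5 deliver 2→3: 3={lead,t=1,log=-}
step 6 propose(3,'w'): 3={lead,t=1,log=w}
step 7 deliver 3→1: 1={foll,t=1,log=-}
step 8 deliver 1→3: —
step 9 deliver 3→0: 0={foll,t=1,log=w}
step 10 deliver 0→3: —
step 11 deliver 3→2: 2={foll,t=1,log=w}
step 12 deliver 2→3: —
step 13 timeout(0): 0={cand,t=2,log=w}
step 14 deliver 0→2: 2={foll,t=2,log=w}
step 15 deliver 2→0: —
step 16 deliver 0→1: 1={foll,t=2,log=-}
step 17 deliver 1→0: 0={lead,t=2,log=w}

2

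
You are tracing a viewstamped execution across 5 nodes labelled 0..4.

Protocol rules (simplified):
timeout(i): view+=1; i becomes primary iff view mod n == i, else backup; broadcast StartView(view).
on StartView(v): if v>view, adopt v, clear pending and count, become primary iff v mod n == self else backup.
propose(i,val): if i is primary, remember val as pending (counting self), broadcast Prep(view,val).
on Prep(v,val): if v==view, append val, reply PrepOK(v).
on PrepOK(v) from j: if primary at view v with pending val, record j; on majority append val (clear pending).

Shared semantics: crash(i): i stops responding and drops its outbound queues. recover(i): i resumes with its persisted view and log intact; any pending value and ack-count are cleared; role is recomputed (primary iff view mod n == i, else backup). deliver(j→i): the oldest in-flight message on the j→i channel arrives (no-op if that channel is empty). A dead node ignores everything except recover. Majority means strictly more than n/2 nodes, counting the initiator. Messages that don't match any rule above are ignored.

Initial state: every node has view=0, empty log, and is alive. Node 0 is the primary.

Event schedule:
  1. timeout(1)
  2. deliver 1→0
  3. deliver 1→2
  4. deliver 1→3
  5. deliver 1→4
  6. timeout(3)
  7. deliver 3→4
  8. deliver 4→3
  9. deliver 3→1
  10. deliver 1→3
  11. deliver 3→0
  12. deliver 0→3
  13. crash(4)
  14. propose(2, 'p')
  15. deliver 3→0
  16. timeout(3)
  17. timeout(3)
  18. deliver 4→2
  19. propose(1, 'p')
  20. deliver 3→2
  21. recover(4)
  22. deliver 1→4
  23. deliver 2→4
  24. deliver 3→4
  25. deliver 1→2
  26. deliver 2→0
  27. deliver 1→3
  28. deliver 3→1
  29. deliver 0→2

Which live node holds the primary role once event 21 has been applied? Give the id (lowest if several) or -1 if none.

[1] timeout(1) → N1(prim v1 [-])
[2] deliver 1→0 → N0(back v1 [-])
[3] deliver 1→2 → N2(back v1 [-])
[4] deliver 1→3 → N3(back v1 [-])
[5] deliver 1→4 → N4(back v1 [-])
[6] timeout(3) → N3(back v2 [-])
[7] deliver 3→4 → N4(back v2 [-])
[8] deliver 4→3 → ∅
[9] deliver 3→1 → N1(back v2 [-])
[10] deliver 1→3 → ∅
[11] deliver 3→0 → N0(back v2 [-])
[12] deliver 0→3 → ∅
[13] crash(4) → N4(✗back v2 [-])
[14] propose(2,'p') → ∅
[15] deliver 3→0 → ∅
[16] timeout(3) → N3(prim v3 [-])
[17] timeout(3) → N3(back v4 [-])
[18] deliver 4→2 → ∅
[19] propose(1,'p') → ∅
[20] deliver 3→2 → N2(prim v2 [-])
[21] recover(4) → N4(back v2 [-])

2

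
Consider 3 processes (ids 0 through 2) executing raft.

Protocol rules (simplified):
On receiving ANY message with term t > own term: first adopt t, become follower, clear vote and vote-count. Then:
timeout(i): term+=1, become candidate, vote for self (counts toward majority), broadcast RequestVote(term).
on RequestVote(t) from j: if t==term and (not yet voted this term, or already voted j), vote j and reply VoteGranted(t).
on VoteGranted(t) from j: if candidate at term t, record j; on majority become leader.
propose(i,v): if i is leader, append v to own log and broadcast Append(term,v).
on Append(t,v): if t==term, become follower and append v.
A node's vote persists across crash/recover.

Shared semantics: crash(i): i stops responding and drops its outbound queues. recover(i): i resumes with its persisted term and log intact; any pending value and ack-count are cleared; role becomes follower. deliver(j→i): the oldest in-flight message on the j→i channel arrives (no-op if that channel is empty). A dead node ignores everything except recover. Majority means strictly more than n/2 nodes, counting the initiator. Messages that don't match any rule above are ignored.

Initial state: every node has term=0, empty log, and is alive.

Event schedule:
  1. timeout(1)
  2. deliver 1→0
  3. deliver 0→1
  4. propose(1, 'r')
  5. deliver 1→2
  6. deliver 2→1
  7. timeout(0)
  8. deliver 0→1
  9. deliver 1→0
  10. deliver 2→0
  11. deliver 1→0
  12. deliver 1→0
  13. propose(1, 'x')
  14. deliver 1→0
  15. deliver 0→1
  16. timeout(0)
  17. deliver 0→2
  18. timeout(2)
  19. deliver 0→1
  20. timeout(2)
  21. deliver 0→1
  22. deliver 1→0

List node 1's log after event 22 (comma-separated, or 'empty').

r

[1] timeout(1) → N1(cand t1 [-])
[2] deliver 1→0 → N0(foll t1 [-])
[3] deliver 0→1 → N1(lead t1 [-])
[4] propose(1,'r') → N1(lead t1 [r])
[5] deliver 1→2 → N2(foll t1 [-])
[6] deliver 2→1 → ∅
[7] timeout(0) → N0(cand t2 [-])
[8] deliver 0→1 → N1(foll t2 [r])
[9] deliver 1→0 → ∅
[10] deliver 2→0 → ∅
[11] deliver 1→0 → N0(lead t2 [-])
[12] deliver 1→0 → ∅
[13] propose(1,'x') → ∅
[14] deliver 1→0 → ∅
[15] deliver 0→1 → ∅
[16] timeout(0) → N0(cand t3 [-])
[17] deliver 0→2 → N2(foll t2 [-])
[18] timeout(2) → N2(cand t3 [-])
[19] deliver 0→1 → N1(foll t3 [r])
[20] timeout(2) → N2(cand t4 [-])
[21] deliver 0→1 → ∅
[22] deliver 1→0 → N0(lead t3 [-])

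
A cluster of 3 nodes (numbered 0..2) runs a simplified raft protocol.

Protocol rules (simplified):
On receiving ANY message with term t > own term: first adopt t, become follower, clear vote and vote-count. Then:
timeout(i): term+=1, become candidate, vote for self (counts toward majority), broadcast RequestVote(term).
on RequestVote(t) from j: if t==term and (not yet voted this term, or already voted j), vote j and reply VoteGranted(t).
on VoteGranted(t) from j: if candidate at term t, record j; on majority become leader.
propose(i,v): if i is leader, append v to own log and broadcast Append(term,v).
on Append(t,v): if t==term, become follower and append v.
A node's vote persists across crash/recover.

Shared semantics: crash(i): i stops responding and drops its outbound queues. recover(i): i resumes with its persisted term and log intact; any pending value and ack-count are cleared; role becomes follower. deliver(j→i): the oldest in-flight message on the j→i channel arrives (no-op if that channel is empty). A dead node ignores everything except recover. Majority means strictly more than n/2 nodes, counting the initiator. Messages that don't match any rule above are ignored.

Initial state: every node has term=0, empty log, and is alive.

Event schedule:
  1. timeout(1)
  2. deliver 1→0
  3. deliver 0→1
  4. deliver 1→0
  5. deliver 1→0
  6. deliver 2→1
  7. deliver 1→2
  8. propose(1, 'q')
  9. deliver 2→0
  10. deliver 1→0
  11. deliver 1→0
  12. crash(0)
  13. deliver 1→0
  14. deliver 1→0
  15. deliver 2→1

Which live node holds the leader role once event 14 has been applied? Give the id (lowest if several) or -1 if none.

after 1 — timeout(1): n1:cand/t1/[-]
after 2 — deliver 1→0: n0:foll/t1/[-]
after 3 — deliver 0→1: n1:lead/t1/[-]
after 4 — deliver 1→0: ·
after 5 — deliver 1→0: ·
after 6 — deliver 2→1: ·
after 7 — deliver 1→2: n2:foll/t1/[-]
after 8 — propose(1,'q'): n1:lead/t1/[q]
after 9 — deliver 2→0: ·
after 10 — deliver 1→0: n0:foll/t1/[q]
after 11 — deliver 1→0: ·
after 12 — crash(0): n0:✗foll/t1/[q]
after 13 — deliver 1→0: ·
after 14 — deliver 1→0: ·

1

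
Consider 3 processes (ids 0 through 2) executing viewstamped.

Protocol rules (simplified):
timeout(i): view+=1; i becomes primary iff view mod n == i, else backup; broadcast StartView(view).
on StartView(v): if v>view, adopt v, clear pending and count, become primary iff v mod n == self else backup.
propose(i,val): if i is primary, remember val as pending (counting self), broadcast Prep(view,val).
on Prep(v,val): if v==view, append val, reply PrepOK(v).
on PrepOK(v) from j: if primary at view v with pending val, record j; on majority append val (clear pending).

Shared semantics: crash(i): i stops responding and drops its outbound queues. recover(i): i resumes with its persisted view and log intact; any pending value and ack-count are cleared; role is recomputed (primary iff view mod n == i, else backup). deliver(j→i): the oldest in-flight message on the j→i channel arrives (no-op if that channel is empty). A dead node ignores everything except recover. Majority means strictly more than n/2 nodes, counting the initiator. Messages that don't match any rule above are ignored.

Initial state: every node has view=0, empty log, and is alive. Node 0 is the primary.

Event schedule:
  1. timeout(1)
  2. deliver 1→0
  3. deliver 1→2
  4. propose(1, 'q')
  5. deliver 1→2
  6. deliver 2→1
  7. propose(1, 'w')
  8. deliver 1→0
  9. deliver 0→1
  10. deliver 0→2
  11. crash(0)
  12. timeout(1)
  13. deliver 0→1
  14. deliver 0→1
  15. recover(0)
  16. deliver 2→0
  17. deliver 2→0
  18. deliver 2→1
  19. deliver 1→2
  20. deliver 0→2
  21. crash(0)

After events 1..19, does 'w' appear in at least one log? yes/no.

yes

[1] timeout(1) → N1(prim v1 [-])
[2] deliver 1→0 → N0(back v1 [-])
[3] deliver 1→2 → N2(back v1 [-])
[4] propose(1,'q') → ∅
[5] deliver 1→2 → N2(back v1 [q])
[6] deliver 2→1 → N1(prim v1 [q])
[7] propose(1,'w') → ∅
[8] deliver 1→0 → N0(back v1 [q])
[9] deliver 0→1 → N1(prim v1 [q,w])
[10] deliver 0→2 → ∅
[11] crash(0) → N0(✗back v1 [q])
[12] timeout(1) → N1(back v2 [q,w])
[13] deliver 0→1 → ∅
[14] deliver 0→1 → ∅
[15] recover(0) → N0(back v1 [q])
[16] deliver 2→0 → ∅
[17] deliver 2→0 → ∅
[18] deliver 2→1 → ∅
[19] deliver 1→2 → N2(back v1 [q,w])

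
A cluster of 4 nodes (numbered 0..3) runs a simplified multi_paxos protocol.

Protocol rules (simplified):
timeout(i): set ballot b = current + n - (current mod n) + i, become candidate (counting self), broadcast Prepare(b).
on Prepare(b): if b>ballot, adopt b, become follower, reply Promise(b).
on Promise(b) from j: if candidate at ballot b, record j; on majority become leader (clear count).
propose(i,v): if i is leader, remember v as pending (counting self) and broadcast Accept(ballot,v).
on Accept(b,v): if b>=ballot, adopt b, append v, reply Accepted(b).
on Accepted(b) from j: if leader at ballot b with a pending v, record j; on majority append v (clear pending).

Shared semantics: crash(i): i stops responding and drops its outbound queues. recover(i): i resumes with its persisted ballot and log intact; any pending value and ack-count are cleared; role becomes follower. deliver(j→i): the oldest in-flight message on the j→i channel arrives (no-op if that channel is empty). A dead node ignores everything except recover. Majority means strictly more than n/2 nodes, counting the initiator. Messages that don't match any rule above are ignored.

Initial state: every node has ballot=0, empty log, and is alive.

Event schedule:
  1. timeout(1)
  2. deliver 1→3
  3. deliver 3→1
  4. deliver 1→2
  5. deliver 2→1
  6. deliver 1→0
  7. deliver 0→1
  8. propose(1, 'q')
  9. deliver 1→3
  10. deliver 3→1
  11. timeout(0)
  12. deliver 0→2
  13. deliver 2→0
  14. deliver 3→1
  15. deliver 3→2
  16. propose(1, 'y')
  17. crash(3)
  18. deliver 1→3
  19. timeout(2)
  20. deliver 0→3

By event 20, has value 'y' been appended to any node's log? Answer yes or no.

no

1. timeout(1):  <1:cand b5 ->
2. deliver 1→3:  <3:foll b5 ->
3. deliver 3→1:  nop
4. deliver 1→2:  <2:foll b5 ->
5. deliver 2→1:  <1:lead b5 ->
6. deliver 1→0:  <0:foll b5 ->
7. deliver 0→1:  nop
8. propose(1,'q'):  nop
9. deliver 1→3:  <3:foll b5 q>
10. deliver 3→1:  nop
11. timeout(0):  <0:cand b8 ->
12. deliver 0→2:  <2:foll b8 ->
13. deliver 2→0:  nop
14. deliver 3→1:  nop
15. deliver 3→2:  nop
16. propose(1,'y'):  nop
17. crash(3):  <3:✗foll b5 q>
18. deliver 1→3:  nop
19. timeout(2):  <2:cand b14 ->
20. deliver 0→3:  nop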